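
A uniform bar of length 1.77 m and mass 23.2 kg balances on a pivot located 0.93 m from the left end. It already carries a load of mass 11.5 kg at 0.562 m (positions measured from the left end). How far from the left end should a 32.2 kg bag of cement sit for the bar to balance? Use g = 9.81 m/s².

x ≈ 1.09 m from the left end

About the pivot (at 0.93 m from the left end):
Beam weight: 23.2 × 9.81 = 227.6 N down at 0.885 m → arm 0.045 m, τ = 227.6 × 0.045 = 10.24 N·m counterclockwise.
Load: 11.5 × 9.81 = 112.8 N down at 0.562 m → arm 0.368 m, τ = 112.8 × 0.368 = 41.51 N·m counterclockwise.
Net moment of existing loads = 51.75 N·m counterclockwise.
The bag of cement weighs 32.2 × 9.81 = 315.9 N and must supply an equal clockwise moment, so its lever arm about the pivot is 51.75 / 315.9 = 0.164 m.
That puts it at 0.93 + 0.164 = 1.09 m from the left end.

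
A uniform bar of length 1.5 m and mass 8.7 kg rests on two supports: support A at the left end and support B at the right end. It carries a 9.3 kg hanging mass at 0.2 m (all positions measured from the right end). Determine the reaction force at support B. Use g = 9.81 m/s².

Choose support A as the axis so its reaction then has zero moment arm.
Beam weight: 8.7 × 9.81 = 85.35 N down at 0.75 m → arm 0.75 m, τ = 85.35 × 0.75 = 64.01 N·m clockwise.
Hanging mass: 9.3 × 9.81 = 91.23 N down at 0.2 m → arm 1.3 m, τ = 91.23 × 1.3 = 118.6 N·m clockwise.
Net load moment about support A = 182.6 N·m clockwise.
Reaction R at support B is upward at 0 m, arm 1.5 m → moment R × 1.5 counterclockwise.
Στ = 0 ⇒ R × 1.5 = 182.6 ⇒ R = 122 N.

R_B ≈ 122 N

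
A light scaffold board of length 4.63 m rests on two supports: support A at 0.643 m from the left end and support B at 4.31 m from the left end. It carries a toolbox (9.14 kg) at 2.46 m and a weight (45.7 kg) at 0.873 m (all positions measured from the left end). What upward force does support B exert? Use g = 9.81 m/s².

Take moments about support A.
Toolbox: 9.14 × 9.81 = 89.66 N down at 2.46 m → arm 1.817 m, τ = 89.66 × 1.817 = 162.9 N·m clockwise.
Weight: 45.7 × 9.81 = 448.3 N down at 0.873 m → arm 0.23 m, τ = 448.3 × 0.23 = 103.1 N·m clockwise.
Net load moment about support A = 266 N·m clockwise.
Reaction R at support B is upward at 4.31 m, arm 3.667 m → moment R × 3.667 counterclockwise.
Balancing moments: R × 3.667 = 266, giving R = 72.5 N.

R_B ≈ 72.5 N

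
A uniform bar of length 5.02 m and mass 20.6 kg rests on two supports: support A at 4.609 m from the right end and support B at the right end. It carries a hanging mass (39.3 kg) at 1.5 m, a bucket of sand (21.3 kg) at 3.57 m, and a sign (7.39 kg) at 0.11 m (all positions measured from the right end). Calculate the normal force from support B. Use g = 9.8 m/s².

R_B ≈ 469 N

Take moments about support A.
Beam weight: 20.6 × 9.8 = 201.9 N down at 2.51 m → arm 2.099 m, τ = 201.9 × 2.099 = 423.8 N·m clockwise.
Hanging mass: 39.3 × 9.8 = 385.1 N down at 1.5 m → arm 3.109 m, τ = 385.1 × 3.109 = 1197 N·m clockwise.
Bucket of sand: 21.3 × 9.8 = 208.7 N down at 3.57 m → arm 1.039 m, τ = 208.7 × 1.039 = 216.8 N·m clockwise.
Sign: 7.39 × 9.8 = 72.42 N down at 0.11 m → arm 4.499 m, τ = 72.42 × 4.499 = 325.8 N·m clockwise.
Net load moment about support A = 2163 N·m clockwise.
Reaction R at support B is upward at 0 m, arm 4.609 m → moment R × 4.609 counterclockwise.
For rotational equilibrium, R × 4.609 = 2163, so R = 469 N.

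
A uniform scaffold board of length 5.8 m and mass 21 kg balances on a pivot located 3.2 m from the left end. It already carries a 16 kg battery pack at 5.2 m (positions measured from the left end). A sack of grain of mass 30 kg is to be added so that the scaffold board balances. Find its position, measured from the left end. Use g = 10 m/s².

Taking torques about the pivot (at 3.2 m from the left end):
Beam weight: 21 × 10 = 210 N down at 2.9 m → arm 0.3 m, τ = 210 × 0.3 = 63 N·m counterclockwise.
Battery pack: 16 × 10 = 160 N down at 5.2 m → arm 2 m, τ = 160 × 2 = 320 N·m clockwise.
Net moment of existing loads = 257 N·m clockwise.
The sack of grain weighs 30 × 10 = 300 N and must supply an equal counterclockwise moment, so its lever arm about the pivot is 257 / 300 = 0.857 m.
That puts it at 3.2 − 0.857 = 2.34 m from the left end.

x ≈ 2.34 m from the left end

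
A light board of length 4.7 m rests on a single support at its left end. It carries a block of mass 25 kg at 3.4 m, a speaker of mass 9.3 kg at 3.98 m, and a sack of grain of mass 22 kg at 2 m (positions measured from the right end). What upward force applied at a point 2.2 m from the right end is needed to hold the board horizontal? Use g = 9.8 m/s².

Choose the left end as the axis so the unknown pivot reaction has zero arm there.
Block: 25 × 9.8 = 245 N down at 3.4 m → arm 1.3 m, τ = 245 × 1.3 = 318.5 N·m clockwise.
Speaker: 9.3 × 9.8 = 91.14 N down at 3.98 m → arm 0.72 m, τ = 91.14 × 0.72 = 65.62 N·m clockwise.
Sack of grain: 22 × 9.8 = 215.6 N down at 2 m → arm 2.7 m, τ = 215.6 × 2.7 = 582.1 N·m clockwise.
Net moment of the loads = 966.2 N·m clockwise.
The upward force F acts at a point 2.2 m from the right end, arm 2.5 m, giving F × 2.5 counterclockwise.
For rotational equilibrium, F × 2.5 = 966.2, so F = 966.2 / 2.5 = 386 N.

F ≈ 386 N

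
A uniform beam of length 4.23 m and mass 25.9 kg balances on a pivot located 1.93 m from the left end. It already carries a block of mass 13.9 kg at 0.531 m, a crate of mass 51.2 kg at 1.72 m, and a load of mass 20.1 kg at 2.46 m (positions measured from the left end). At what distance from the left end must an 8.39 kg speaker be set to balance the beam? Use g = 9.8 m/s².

x ≈ 3.69 m from the left end

Taking torques about the pivot (at 1.93 m from the left end):
Beam weight: 25.9 × 9.8 = 253.8 N down at 2.115 m → arm 0.185 m, τ = 253.8 × 0.185 = 46.95 N·m clockwise.
Block: 13.9 × 9.8 = 136.2 N down at 0.531 m → arm 1.399 m, τ = 136.2 × 1.399 = 190.5 N·m counterclockwise.
Crate: 51.2 × 9.8 = 501.8 N down at 1.72 m → arm 0.21 m, τ = 501.8 × 0.21 = 105.4 N·m counterclockwise.
Load: 20.1 × 9.8 = 197 N down at 2.46 m → arm 0.53 m, τ = 197 × 0.53 = 104.4 N·m clockwise.
Net moment of existing loads = 144.6 N·m counterclockwise.
The speaker weighs 8.39 × 9.8 = 82.22 N and must supply an equal clockwise moment, so its lever arm about the pivot is 144.6 / 82.22 = 1.76 m.
That puts it at 1.93 + 1.76 = 3.69 m from the left end.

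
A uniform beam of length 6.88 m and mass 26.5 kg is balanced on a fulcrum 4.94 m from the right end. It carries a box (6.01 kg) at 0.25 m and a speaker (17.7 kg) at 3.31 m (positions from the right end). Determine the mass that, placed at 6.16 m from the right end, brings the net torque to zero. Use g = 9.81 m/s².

Taking torques about the fulcrum (at 4.94 m from the right end):
Beam weight: 26.5 × 9.81 = 260 N down at 3.44 m → arm 1.5 m, τ = 260 × 1.5 = 390 N·m clockwise.
Box: 6.01 × 9.81 = 58.96 N down at 0.25 m → arm 4.69 m, τ = 58.96 × 4.69 = 276.5 N·m clockwise.
Speaker: 17.7 × 9.81 = 173.6 N down at 3.31 m → arm 1.63 m, τ = 173.6 × 1.63 = 283 N·m clockwise.
Net moment of known loads = 949.5 N·m clockwise.
An unknown mass m at 6.16 m has arm 1.22 m; its moment is m·g·1.22 counterclockwise.
Balancing moments: m × 9.81 × 1.22 = 949.5, giving m = 949.5 / (9.81 × 1.22) = 79.3 kg.

m ≈ 79.3 kg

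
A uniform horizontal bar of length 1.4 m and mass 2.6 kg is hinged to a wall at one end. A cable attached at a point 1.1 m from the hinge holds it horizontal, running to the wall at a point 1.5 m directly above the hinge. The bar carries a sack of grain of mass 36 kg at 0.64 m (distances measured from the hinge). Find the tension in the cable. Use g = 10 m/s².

About the hinge:
Beam weight: 2.6 × 10 = 26 N down at 0.7 m → arm 0.7 m, τ = 26 × 0.7 = 18.2 N·m clockwise.
Sack of grain: 36 × 10 = 360 N down at 0.64 m → arm 0.64 m, τ = 360 × 0.64 = 230.4 N·m clockwise.
Total clockwise load moment = 248.6 N·m.
The cable tension T acts at 1.1 m; only its component perpendicular to the bar, T sinθ, produces torque. sinθ = h/√(h²+d²) = 1.5/√(1.5²+1.1²) = 0.8064.
Setting net torque to zero: T × 1.1 × 0.8064 = 248.6 → T = 248.6 / 0.887 = 280 N.

T ≈ 280 N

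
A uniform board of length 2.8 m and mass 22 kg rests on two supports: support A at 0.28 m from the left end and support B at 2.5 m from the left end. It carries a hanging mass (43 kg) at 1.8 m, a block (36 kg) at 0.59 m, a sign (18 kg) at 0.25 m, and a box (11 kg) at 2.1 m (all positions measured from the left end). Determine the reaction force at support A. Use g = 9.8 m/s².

R_A ≈ 741 N

Taking torques about support B:
Beam weight: 22 × 9.8 = 215.6 N down at 1.4 m → arm 1.1 m, τ = 215.6 × 1.1 = 237.2 N·m counterclockwise.
Hanging mass: 43 × 9.8 = 421.4 N down at 1.8 m → arm 0.7 m, τ = 421.4 × 0.7 = 295 N·m counterclockwise.
Block: 36 × 9.8 = 352.8 N down at 0.59 m → arm 1.91 m, τ = 352.8 × 1.91 = 673.8 N·m counterclockwise.
Sign: 18 × 9.8 = 176.4 N down at 0.25 m → arm 2.25 m, τ = 176.4 × 2.25 = 396.9 N·m counterclockwise.
Box: 11 × 9.8 = 107.8 N down at 2.1 m → arm 0.4 m, τ = 107.8 × 0.4 = 43.12 N·m counterclockwise.
Net load moment about support B = 1646 N·m counterclockwise.
Reaction R at support A is upward at 0.28 m, arm 2.22 m → moment R × 2.22 clockwise.
Setting net torque to zero: R × 2.22 = 1646 → R = 741 N.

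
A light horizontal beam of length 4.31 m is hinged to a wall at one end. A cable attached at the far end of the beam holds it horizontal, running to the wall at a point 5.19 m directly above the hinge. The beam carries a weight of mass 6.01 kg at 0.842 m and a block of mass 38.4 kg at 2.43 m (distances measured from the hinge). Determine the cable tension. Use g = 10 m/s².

Sum moments about the hinge (the unknown hinge reaction has zero arm there).
Weight: 6.01 × 10 = 60.1 N down at 0.842 m → arm 0.842 m, τ = 60.1 × 0.842 = 50.6 N·m clockwise.
Block: 38.4 × 10 = 384 N down at 2.43 m → arm 2.43 m, τ = 384 × 2.43 = 933.1 N·m clockwise.
Total clockwise load moment = 983.7 N·m.
The cable tension T acts at 4.31 m; only its component perpendicular to the beam, T sinθ, produces torque. sinθ = h/√(h²+d²) = 5.19/√(5.19²+4.31²) = 0.7693.
Balancing moments: T × 4.31 × 0.7693 = 983.7, giving T = 983.7 / 3.316 = 297 N.

T ≈ 297 N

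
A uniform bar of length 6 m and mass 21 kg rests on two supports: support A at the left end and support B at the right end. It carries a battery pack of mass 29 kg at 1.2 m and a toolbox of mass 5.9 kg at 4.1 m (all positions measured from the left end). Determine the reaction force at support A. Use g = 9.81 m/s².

Take moments about support B.
Beam weight: 21 × 9.81 = 206 N down at 3 m → arm 3 m, τ = 206 × 3 = 618 N·m counterclockwise.
Battery pack: 29 × 9.81 = 284.5 N down at 1.2 m → arm 4.8 m, τ = 284.5 × 4.8 = 1366 N·m counterclockwise.
Toolbox: 5.9 × 9.81 = 57.88 N down at 4.1 m → arm 1.9 m, τ = 57.88 × 1.9 = 110 N·m counterclockwise.
Net load moment about support B = 2094 N·m counterclockwise.
Reaction R at support A is upward at 0 m, arm 6 m → moment R × 6 clockwise.
Balancing moments: R × 6 = 2094, giving R = 349 N.

R_A ≈ 349 N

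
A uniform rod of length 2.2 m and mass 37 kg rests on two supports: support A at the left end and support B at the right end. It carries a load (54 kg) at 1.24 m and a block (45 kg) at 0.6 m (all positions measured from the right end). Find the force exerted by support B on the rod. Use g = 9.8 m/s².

R_B ≈ 733 N

Sum moments about support A (its reaction then has zero moment arm).
Beam weight: 37 × 9.8 = 362.6 N down at 1.1 m → arm 1.1 m, τ = 362.6 × 1.1 = 398.9 N·m clockwise.
Load: 54 × 9.8 = 529.2 N down at 1.24 m → arm 0.96 m, τ = 529.2 × 0.96 = 508 N·m clockwise.
Block: 45 × 9.8 = 441 N down at 0.6 m → arm 1.6 m, τ = 441 × 1.6 = 705.6 N·m clockwise.
Net load moment about support A = 1612 N·m clockwise.
Reaction R at support B is upward at 0 m, arm 2.2 m → moment R × 2.2 counterclockwise.
Στ = 0 ⇒ R × 2.2 = 1612 ⇒ R = 733 N.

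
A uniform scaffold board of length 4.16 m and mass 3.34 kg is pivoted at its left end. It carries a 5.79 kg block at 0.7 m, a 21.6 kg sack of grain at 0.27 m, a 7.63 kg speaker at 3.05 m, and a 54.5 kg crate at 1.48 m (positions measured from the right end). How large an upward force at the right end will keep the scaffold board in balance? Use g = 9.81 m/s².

F ≈ 626 N

Take moments about the left end.
Beam weight: 3.34 × 9.81 = 32.77 N down at 2.08 m → arm 2.08 m, τ = 32.77 × 2.08 = 68.16 N·m clockwise.
Block: 5.79 × 9.81 = 56.8 N down at 0.7 m → arm 3.46 m, τ = 56.8 × 3.46 = 196.5 N·m clockwise.
Sack of grain: 21.6 × 9.81 = 211.9 N down at 0.27 m → arm 3.89 m, τ = 211.9 × 3.89 = 824.3 N·m clockwise.
Speaker: 7.63 × 9.81 = 74.85 N down at 3.05 m → arm 1.11 m, τ = 74.85 × 1.11 = 83.08 N·m clockwise.
Crate: 54.5 × 9.81 = 534.6 N down at 1.48 m → arm 2.68 m, τ = 534.6 × 2.68 = 1433 N·m clockwise.
Net moment of the loads = 2605 N·m clockwise.
The upward force F acts at the right end, arm 4.16 m, giving F × 4.16 counterclockwise.
For rotational equilibrium, F × 4.16 = 2605, so F = 2605 / 4.16 = 626 N.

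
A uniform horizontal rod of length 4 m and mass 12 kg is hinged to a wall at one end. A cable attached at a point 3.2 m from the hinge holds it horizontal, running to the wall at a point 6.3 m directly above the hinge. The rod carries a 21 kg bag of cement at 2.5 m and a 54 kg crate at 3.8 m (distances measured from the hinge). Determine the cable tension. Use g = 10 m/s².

About the hinge:
Beam weight: 12 × 10 = 120 N down at 2 m → arm 2 m, τ = 120 × 2 = 240 N·m clockwise.
Bag of cement: 21 × 10 = 210 N down at 2.5 m → arm 2.5 m, τ = 210 × 2.5 = 525 N·m clockwise.
Crate: 54 × 10 = 540 N down at 3.8 m → arm 3.8 m, τ = 540 × 3.8 = 2052 N·m clockwise.
Total clockwise load moment = 2817 N·m.
The cable tension T acts at 3.2 m; only its component perpendicular to the rod, T sinθ, produces torque. sinθ = h/√(h²+d²) = 6.3/√(6.3²+3.2²) = 0.8916.
Balancing moments: T × 3.2 × 0.8916 = 2817, giving T = 2817 / 2.853 = 987 N.

T ≈ 987 N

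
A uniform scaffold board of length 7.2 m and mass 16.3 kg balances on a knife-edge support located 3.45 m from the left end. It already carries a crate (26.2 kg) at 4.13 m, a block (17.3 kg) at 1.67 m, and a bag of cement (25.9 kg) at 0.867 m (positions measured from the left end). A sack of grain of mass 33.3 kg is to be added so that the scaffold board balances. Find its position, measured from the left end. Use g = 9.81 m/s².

x ≈ 5.78 m from the left end

About the knife-edge support (at 3.45 m from the left end):
Beam weight: 16.3 × 9.81 = 159.9 N down at 3.6 m → arm 0.15 m, τ = 159.9 × 0.15 = 23.98 N·m clockwise.
Crate: 26.2 × 9.81 = 257 N down at 4.13 m → arm 0.68 m, τ = 257 × 0.68 = 174.8 N·m clockwise.
Block: 17.3 × 9.81 = 169.7 N down at 1.67 m → arm 1.78 m, τ = 169.7 × 1.78 = 302.1 N·m counterclockwise.
Bag of cement: 25.9 × 9.81 = 254.1 N down at 0.867 m → arm 2.583 m, τ = 254.1 × 2.583 = 656.3 N·m counterclockwise.
Net moment of existing loads = 759.6 N·m counterclockwise.
The sack of grain weighs 33.3 × 9.81 = 326.7 N and must supply an equal clockwise moment, so its lever arm about the knife-edge support is 759.6 / 326.7 = 2.33 m.
That puts it at 3.45 + 2.33 = 5.78 m from the left end.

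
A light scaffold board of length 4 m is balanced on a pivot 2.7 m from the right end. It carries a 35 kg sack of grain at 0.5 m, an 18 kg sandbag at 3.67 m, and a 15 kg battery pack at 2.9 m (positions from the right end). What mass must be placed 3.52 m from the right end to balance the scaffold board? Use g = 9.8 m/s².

m ≈ 69 kg

Choose the pivot (at 2.7 m from the right end) as the axis so the support reaction has zero arm there.
Sack of grain: 35 × 9.8 = 343 N down at 0.5 m → arm 2.2 m, τ = 343 × 2.2 = 754.6 N·m clockwise.
Sandbag: 18 × 9.8 = 176.4 N down at 3.67 m → arm 0.97 m, τ = 176.4 × 0.97 = 171.1 N·m counterclockwise.
Battery pack: 15 × 9.8 = 147 N down at 2.9 m → arm 0.2 m, τ = 147 × 0.2 = 29.4 N·m counterclockwise.
Net moment of known loads = 554.1 N·m clockwise.
An unknown mass m at 3.52 m has arm 0.82 m; its moment is m·g·0.82 counterclockwise.
Setting net torque to zero: m × 9.8 × 0.82 = 554.1 → m = 554.1 / (9.8 × 0.82) = 69 kg.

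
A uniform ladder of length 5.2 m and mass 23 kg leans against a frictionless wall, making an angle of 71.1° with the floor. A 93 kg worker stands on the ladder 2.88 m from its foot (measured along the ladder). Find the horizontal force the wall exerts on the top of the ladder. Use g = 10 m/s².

N_wall ≈ 216 N

Choose the foot of the ladder as the axis so the floor normal and friction both act there and drop out.
Ladder weight 23×10 = 230 N acts at 2.6 m along the ladder; its horizontal arm is 2.6·cos71.1° = 0.8422 m → τ = 193.7 N·m clockwise.
Worker: 93×10 = 930 N at 2.88 m → arm 0.9329 m → τ = 867.6 N·m clockwise.
Wall normal N acts horizontally at the top; its moment arm is the height L sinθ = 5.2·sin71.1° = 4.92 m, counterclockwise.
Balancing moments: N × 4.92 = 1061, giving N = 216 N.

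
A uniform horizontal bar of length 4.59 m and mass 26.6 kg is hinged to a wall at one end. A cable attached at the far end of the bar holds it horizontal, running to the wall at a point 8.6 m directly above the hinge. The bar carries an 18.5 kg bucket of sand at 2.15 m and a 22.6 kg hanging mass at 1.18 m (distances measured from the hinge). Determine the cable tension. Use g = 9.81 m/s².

About the hinge:
Beam weight: 26.6 × 9.81 = 260.9 N down at 2.295 m → arm 2.295 m, τ = 260.9 × 2.295 = 598.8 N·m clockwise.
Bucket of sand: 18.5 × 9.81 = 181.5 N down at 2.15 m → arm 2.15 m, τ = 181.5 × 2.15 = 390.2 N·m clockwise.
Hanging mass: 22.6 × 9.81 = 221.7 N down at 1.18 m → arm 1.18 m, τ = 221.7 × 1.18 = 261.6 N·m clockwise.
Total clockwise load moment = 1251 N·m.
The cable tension T acts at 4.59 m; only its component perpendicular to the bar, T sinθ, produces torque. sinθ = h/√(h²+d²) = 8.6/√(8.6²+4.59²) = 0.8822.
Στ = 0 ⇒ T × 4.59 × 0.8822 = 1251 ⇒ T = 1251 / 4.049 = 309 N.

T ≈ 309 N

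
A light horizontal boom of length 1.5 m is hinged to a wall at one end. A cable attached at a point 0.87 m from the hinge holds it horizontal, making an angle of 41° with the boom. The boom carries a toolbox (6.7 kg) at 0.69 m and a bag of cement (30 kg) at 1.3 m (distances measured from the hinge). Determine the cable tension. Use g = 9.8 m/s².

Take moments about the hinge.
Toolbox: 6.7 × 9.8 = 65.66 N down at 0.69 m → arm 0.69 m, τ = 65.66 × 0.69 = 45.31 N·m clockwise.
Bag of cement: 30 × 9.8 = 294 N down at 1.3 m → arm 1.3 m, τ = 294 × 1.3 = 382.2 N·m clockwise.
Total clockwise load moment = 427.5 N·m.
The cable tension T acts at 0.87 m; only its component perpendicular to the boom, T sinθ, produces torque. sin 41° = 0.6561.
Setting net torque to zero: T × 0.87 × 0.6561 = 427.5 → T = 427.5 / 0.5708 = 749 N.

T ≈ 749 N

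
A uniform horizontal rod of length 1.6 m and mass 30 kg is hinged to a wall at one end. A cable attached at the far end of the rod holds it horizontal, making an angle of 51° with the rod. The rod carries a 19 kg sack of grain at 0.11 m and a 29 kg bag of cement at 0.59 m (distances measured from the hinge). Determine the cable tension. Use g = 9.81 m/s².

T ≈ 341 N

Sum moments about the hinge (the unknown hinge reaction has zero arm there).
Beam weight: 30 × 9.81 = 294.3 N down at 0.8 m → arm 0.8 m, τ = 294.3 × 0.8 = 235.4 N·m clockwise.
Sack of grain: 19 × 9.81 = 186.4 N down at 0.11 m → arm 0.11 m, τ = 186.4 × 0.11 = 20.5 N·m clockwise.
Bag of cement: 29 × 9.81 = 284.5 N down at 0.59 m → arm 0.59 m, τ = 284.5 × 0.59 = 167.9 N·m clockwise.
Total clockwise load moment = 423.8 N·m.
The cable tension T acts at 1.6 m; only its component perpendicular to the rod, T sinθ, produces torque. sin 51° = 0.7771.
Setting net torque to zero: T × 1.6 × 0.7771 = 423.8 → T = 423.8 / 1.243 = 341 N.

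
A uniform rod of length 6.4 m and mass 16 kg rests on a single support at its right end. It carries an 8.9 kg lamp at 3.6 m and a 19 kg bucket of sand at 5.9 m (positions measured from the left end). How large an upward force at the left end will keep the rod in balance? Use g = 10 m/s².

Take moments about the right end.
Beam weight: 16 × 10 = 160 N down at 3.2 m → arm 3.2 m, τ = 160 × 3.2 = 512 N·m counterclockwise.
Lamp: 8.9 × 10 = 89 N down at 3.6 m → arm 2.8 m, τ = 89 × 2.8 = 249.2 N·m counterclockwise.
Bucket of sand: 19 × 10 = 190 N down at 5.9 m → arm 0.5 m, τ = 190 × 0.5 = 95 N·m counterclockwise.
Net moment of the loads = 856.2 N·m counterclockwise.
The upward force F acts at the left end, arm 6.4 m, giving F × 6.4 clockwise.
For rotational equilibrium, F × 6.4 = 856.2, so F = 856.2 / 6.4 = 134 N.

F ≈ 134 N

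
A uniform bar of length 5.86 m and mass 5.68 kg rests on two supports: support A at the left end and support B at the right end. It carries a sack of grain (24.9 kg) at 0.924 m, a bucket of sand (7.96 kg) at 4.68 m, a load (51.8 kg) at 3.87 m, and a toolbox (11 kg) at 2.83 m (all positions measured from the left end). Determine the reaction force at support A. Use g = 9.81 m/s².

R_A ≈ 478 N

Choose support B as the axis so its reaction then has zero moment arm.
Beam weight: 5.68 × 9.81 = 55.72 N down at 2.93 m → arm 2.93 m, τ = 55.72 × 2.93 = 163.3 N·m counterclockwise.
Sack of grain: 24.9 × 9.81 = 244.3 N down at 0.924 m → arm 4.936 m, τ = 244.3 × 4.936 = 1206 N·m counterclockwise.
Bucket of sand: 7.96 × 9.81 = 78.09 N down at 4.68 m → arm 1.18 m, τ = 78.09 × 1.18 = 92.15 N·m counterclockwise.
Load: 51.8 × 9.81 = 508.2 N down at 3.87 m → arm 1.99 m, τ = 508.2 × 1.99 = 1011 N·m counterclockwise.
Toolbox: 11 × 9.81 = 107.9 N down at 2.83 m → arm 3.03 m, τ = 107.9 × 3.03 = 326.9 N·m counterclockwise.
Net load moment about support B = 2799 N·m counterclockwise.
Reaction R at support A is upward at 0 m, arm 5.86 m → moment R × 5.86 clockwise.
Setting net torque to zero: R × 5.86 = 2799 → R = 478 N.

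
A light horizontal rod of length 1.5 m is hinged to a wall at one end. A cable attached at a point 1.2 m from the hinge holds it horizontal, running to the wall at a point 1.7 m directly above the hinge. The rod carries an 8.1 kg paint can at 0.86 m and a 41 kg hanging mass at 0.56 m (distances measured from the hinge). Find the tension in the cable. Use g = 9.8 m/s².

Sum moments about the hinge (the unknown hinge reaction has zero arm there).
Paint can: 8.1 × 9.8 = 79.38 N down at 0.86 m → arm 0.86 m, τ = 79.38 × 0.86 = 68.27 N·m clockwise.
Hanging mass: 41 × 9.8 = 401.8 N down at 0.56 m → arm 0.56 m, τ = 401.8 × 0.56 = 225 N·m clockwise.
Total clockwise load moment = 293.3 N·m.
The cable tension T acts at 1.2 m; only its component perpendicular to the rod, T sinθ, produces torque. sinθ = h/√(h²+d²) = 1.7/√(1.7²+1.2²) = 0.817.
Setting net torque to zero: T × 1.2 × 0.817 = 293.3 → T = 293.3 / 0.9804 = 299 N.

T ≈ 299 N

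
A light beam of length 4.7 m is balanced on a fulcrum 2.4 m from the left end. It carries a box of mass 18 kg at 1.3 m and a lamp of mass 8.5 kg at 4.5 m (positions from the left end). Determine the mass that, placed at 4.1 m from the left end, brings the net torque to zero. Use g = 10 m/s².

m ≈ 1.15 kg

Take moments about the fulcrum (at 2.4 m from the left end).
Box: 18 × 10 = 180 N down at 1.3 m → arm 1.1 m, τ = 180 × 1.1 = 198 N·m counterclockwise.
Lamp: 8.5 × 10 = 85 N down at 4.5 m → arm 2.1 m, τ = 85 × 2.1 = 178.5 N·m clockwise.
Net moment of known loads = 19.5 N·m counterclockwise.
An unknown mass m at 4.1 m has arm 1.7 m; its moment is m·g·1.7 clockwise.
For rotational equilibrium, m × 10 × 1.7 = 19.5, so m = 19.5 / (10 × 1.7) = 1.15 kg.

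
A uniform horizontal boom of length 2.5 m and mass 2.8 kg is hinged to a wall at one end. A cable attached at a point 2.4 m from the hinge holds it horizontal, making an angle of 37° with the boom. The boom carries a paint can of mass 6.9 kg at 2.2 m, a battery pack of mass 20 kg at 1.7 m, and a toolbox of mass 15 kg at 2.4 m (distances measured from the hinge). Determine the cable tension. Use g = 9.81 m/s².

Choose the hinge as the axis so the unknown hinge reaction has zero arm there.
Beam weight: 2.8 × 9.81 = 27.47 N down at 1.25 m → arm 1.25 m, τ = 27.47 × 1.25 = 34.34 N·m clockwise.
Paint can: 6.9 × 9.81 = 67.69 N down at 2.2 m → arm 2.2 m, τ = 67.69 × 2.2 = 148.9 N·m clockwise.
Battery pack: 20 × 9.81 = 196.2 N down at 1.7 m → arm 1.7 m, τ = 196.2 × 1.7 = 333.5 N·m clockwise.
Toolbox: 15 × 9.81 = 147.2 N down at 2.4 m → arm 2.4 m, τ = 147.2 × 2.4 = 353.3 N·m clockwise.
Total clockwise load moment = 870 N·m.
The cable tension T acts at 2.4 m; only its component perpendicular to the boom, T sinθ, produces torque. sin 37° = 0.6018.
Setting net torque to zero: T × 2.4 × 0.6018 = 870 → T = 870 / 1.444 = 602 N.

T ≈ 602 N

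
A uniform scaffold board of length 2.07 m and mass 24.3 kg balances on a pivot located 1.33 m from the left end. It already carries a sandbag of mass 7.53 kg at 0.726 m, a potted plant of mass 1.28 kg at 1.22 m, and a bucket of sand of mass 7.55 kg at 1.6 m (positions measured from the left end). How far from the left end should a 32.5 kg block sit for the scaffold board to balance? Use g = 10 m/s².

Sum moments about the pivot (at 1.33 m from the left end) (the support reaction has zero arm there).
Beam weight: 24.3 × 10 = 243 N down at 1.035 m → arm 0.295 m, τ = 243 × 0.295 = 71.69 N·m counterclockwise.
Sandbag: 7.53 × 10 = 75.3 N down at 0.726 m → arm 0.604 m, τ = 75.3 × 0.604 = 45.48 N·m counterclockwise.
Potted plant: 1.28 × 10 = 12.8 N down at 1.22 m → arm 0.11 m, τ = 12.8 × 0.11 = 1.408 N·m counterclockwise.
Bucket of sand: 7.55 × 10 = 75.5 N down at 1.6 m → arm 0.27 m, τ = 75.5 × 0.27 = 20.39 N·m clockwise.
Net moment of existing loads = 98.19 N·m counterclockwise.
The block weighs 32.5 × 10 = 325 N and must supply an equal clockwise moment, so its lever arm about the pivot is 98.19 / 325 = 0.302 m.
That puts it at 1.33 + 0.302 = 1.63 m from the left end.

x ≈ 1.63 m from the left end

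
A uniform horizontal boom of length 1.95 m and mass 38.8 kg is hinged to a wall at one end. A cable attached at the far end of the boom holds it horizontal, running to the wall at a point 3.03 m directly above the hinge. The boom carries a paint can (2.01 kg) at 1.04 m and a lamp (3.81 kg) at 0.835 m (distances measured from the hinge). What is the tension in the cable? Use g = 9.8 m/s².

About the hinge:
Beam weight: 38.8 × 9.8 = 380.2 N down at 0.975 m → arm 0.975 m, τ = 380.2 × 0.975 = 370.7 N·m clockwise.
Paint can: 2.01 × 9.8 = 19.7 N down at 1.04 m → arm 1.04 m, τ = 19.7 × 1.04 = 20.49 N·m clockwise.
Lamp: 3.81 × 9.8 = 37.34 N down at 0.835 m → arm 0.835 m, τ = 37.34 × 0.835 = 31.18 N·m clockwise.
Total clockwise load moment = 422.4 N·m.
The cable tension T acts at 1.95 m; only its component perpendicular to the boom, T sinθ, produces torque. sinθ = h/√(h²+d²) = 3.03/√(3.03²+1.95²) = 0.8409.
For rotational equilibrium, T × 1.95 × 0.8409 = 422.4, so T = 422.4 / 1.64 = 258 N.

T ≈ 258 N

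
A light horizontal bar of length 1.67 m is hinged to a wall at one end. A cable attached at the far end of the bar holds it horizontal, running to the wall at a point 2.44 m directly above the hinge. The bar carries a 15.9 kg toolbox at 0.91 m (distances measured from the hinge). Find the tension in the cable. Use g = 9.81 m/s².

T ≈ 103 N

Choose the hinge as the axis so the unknown hinge reaction has zero arm there.
Toolbox: 15.9 × 9.81 = 156 N down at 0.91 m → arm 0.91 m, τ = 156 × 0.91 = 142 N·m clockwise.
Total clockwise load moment = 142 N·m.
The cable tension T acts at 1.67 m; only its component perpendicular to the bar, T sinθ, produces torque. sinθ = h/√(h²+d²) = 2.44/√(2.44²+1.67²) = 0.8252.
For rotational equilibrium, T × 1.67 × 0.8252 = 142, so T = 142 / 1.378 = 103 N.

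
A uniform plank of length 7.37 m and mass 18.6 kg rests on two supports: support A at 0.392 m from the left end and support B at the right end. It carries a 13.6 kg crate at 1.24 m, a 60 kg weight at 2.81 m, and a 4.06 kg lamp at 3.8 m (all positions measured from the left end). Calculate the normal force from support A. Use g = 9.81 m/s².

R_A ≈ 619 N

Taking torques about support B:
Beam weight: 18.6 × 9.81 = 182.5 N down at 3.685 m → arm 3.685 m, τ = 182.5 × 3.685 = 672.5 N·m counterclockwise.
Crate: 13.6 × 9.81 = 133.4 N down at 1.24 m → arm 6.13 m, τ = 133.4 × 6.13 = 817.7 N·m counterclockwise.
Weight: 60 × 9.81 = 588.6 N down at 2.81 m → arm 4.56 m, τ = 588.6 × 4.56 = 2684 N·m counterclockwise.
Lamp: 4.06 × 9.81 = 39.83 N down at 3.8 m → arm 3.57 m, τ = 39.83 × 3.57 = 142.2 N·m counterclockwise.
Net load moment about support B = 4316 N·m counterclockwise.
Reaction R at support A is upward at 0.392 m, arm 6.978 m → moment R × 6.978 clockwise.
For rotational equilibrium, R × 6.978 = 4316, so R = 619 N.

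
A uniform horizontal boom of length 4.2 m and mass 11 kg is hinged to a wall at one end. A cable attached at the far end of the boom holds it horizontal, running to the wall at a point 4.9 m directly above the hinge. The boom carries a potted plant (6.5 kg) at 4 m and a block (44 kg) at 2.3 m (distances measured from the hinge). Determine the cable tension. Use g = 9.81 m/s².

Taking torques about the hinge:
Beam weight: 11 × 9.81 = 107.9 N down at 2.1 m → arm 2.1 m, τ = 107.9 × 2.1 = 226.6 N·m clockwise.
Potted plant: 6.5 × 9.81 = 63.77 N down at 4 m → arm 4 m, τ = 63.77 × 4 = 255.1 N·m clockwise.
Block: 44 × 9.81 = 431.6 N down at 2.3 m → arm 2.3 m, τ = 431.6 × 2.3 = 992.7 N·m clockwise.
Total clockwise load moment = 1474 N·m.
The cable tension T acts at 4.2 m; only its component perpendicular to the boom, T sinθ, produces torque. sinθ = h/√(h²+d²) = 4.9/√(4.9²+4.2²) = 0.7593.
For rotational equilibrium, T × 4.2 × 0.7593 = 1474, so T = 1474 / 3.189 = 462 N.

T ≈ 462 N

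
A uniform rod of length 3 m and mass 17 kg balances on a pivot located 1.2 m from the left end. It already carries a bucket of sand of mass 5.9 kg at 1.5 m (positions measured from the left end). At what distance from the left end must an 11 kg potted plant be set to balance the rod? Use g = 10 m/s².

x ≈ 0.575 m from the left end

Sum moments about the pivot (at 1.2 m from the left end) (the support reaction has zero arm there).
Beam weight: 17 × 10 = 170 N down at 1.5 m → arm 0.3 m, τ = 170 × 0.3 = 51 N·m clockwise.
Bucket of sand: 5.9 × 10 = 59 N down at 1.5 m → arm 0.3 m, τ = 59 × 0.3 = 17.7 N·m clockwise.
Net moment of existing loads = 68.7 N·m clockwise.
The potted plant weighs 11 × 10 = 110 N and must supply an equal counterclockwise moment, so its lever arm about the pivot is 68.7 / 110 = 0.625 m.
That puts it at 1.2 − 0.625 = 0.575 m from the left end.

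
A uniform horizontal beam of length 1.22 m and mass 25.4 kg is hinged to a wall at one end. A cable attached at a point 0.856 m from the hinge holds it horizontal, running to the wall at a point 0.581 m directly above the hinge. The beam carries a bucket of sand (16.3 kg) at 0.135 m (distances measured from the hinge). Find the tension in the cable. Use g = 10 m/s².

T ≈ 368 N

Sum moments about the hinge (the unknown hinge reaction has zero arm there).
Beam weight: 25.4 × 10 = 254 N down at 0.61 m → arm 0.61 m, τ = 254 × 0.61 = 154.9 N·m clockwise.
Bucket of sand: 16.3 × 10 = 163 N down at 0.135 m → arm 0.135 m, τ = 163 × 0.135 = 22.01 N·m clockwise.
Total clockwise load moment = 176.9 N·m.
The cable tension T acts at 0.856 m; only its component perpendicular to the beam, T sinθ, produces torque. sinθ = h/√(h²+d²) = 0.581/√(0.581²+0.856²) = 0.5616.
Στ = 0 ⇒ T × 0.856 × 0.5616 = 176.9 ⇒ T = 176.9 / 0.4807 = 368 N.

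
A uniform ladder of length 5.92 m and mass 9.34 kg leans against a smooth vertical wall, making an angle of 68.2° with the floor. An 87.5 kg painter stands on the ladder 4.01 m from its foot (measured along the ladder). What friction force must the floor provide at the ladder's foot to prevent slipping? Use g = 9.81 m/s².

Sum moments about the foot of the ladder (the floor normal and friction both act there and drop out).
Ladder weight 9.34×9.81 = 91.63 N acts at 2.96 m along the ladder; its horizontal arm is 2.96·cos68.2° = 1.099 m → τ = 100.7 N·m clockwise.
Painter: 87.5×9.81 = 858.4 N at 4.01 m → arm 1.489 m → τ = 1278 N·m clockwise.
Wall normal N acts horizontally at the top; its moment arm is the height L sinθ = 5.92·sin68.2° = 5.497 m, counterclockwise.
Στ = 0 ⇒ N × 5.497 = 1379 ⇒ N = 251 N.
ΣFx = 0: friction at the foot balances the wall's push, so f = N_wall = 251 N.

f ≈ 251 N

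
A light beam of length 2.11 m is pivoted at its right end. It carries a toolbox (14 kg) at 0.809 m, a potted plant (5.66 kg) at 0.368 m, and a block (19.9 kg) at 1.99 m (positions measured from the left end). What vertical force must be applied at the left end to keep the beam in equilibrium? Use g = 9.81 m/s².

Sum moments about the right end (the unknown pivot reaction has zero arm there).
Toolbox: 14 × 9.81 = 137.3 N down at 0.809 m → arm 1.301 m, τ = 137.3 × 1.301 = 178.6 N·m counterclockwise.
Potted plant: 5.66 × 9.81 = 55.52 N down at 0.368 m → arm 1.742 m, τ = 55.52 × 1.742 = 96.72 N·m counterclockwise.
Block: 19.9 × 9.81 = 195.2 N down at 1.99 m → arm 0.12 m, τ = 195.2 × 0.12 = 23.42 N·m counterclockwise.
Net moment of the loads = 298.7 N·m counterclockwise.
The upward force F acts at the left end, arm 2.11 m, giving F × 2.11 clockwise.
Setting net torque to zero: F × 2.11 = 298.7 → F = 298.7 / 2.11 = 142 N.

F ≈ 142 N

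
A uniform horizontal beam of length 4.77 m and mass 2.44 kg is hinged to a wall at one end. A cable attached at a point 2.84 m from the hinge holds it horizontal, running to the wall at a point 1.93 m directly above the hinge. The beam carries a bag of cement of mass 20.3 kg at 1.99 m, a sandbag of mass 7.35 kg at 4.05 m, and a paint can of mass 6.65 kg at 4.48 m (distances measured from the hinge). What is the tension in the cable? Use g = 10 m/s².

T ≈ 663 N

Choose the hinge as the axis so the unknown hinge reaction has zero arm there.
Beam weight: 2.44 × 10 = 24.4 N down at 2.385 m → arm 2.385 m, τ = 24.4 × 2.385 = 58.19 N·m clockwise.
Bag of cement: 20.3 × 10 = 203 N down at 1.99 m → arm 1.99 m, τ = 203 × 1.99 = 404 N·m clockwise.
Sandbag: 7.35 × 10 = 73.5 N down at 4.05 m → arm 4.05 m, τ = 73.5 × 4.05 = 297.7 N·m clockwise.
Paint can: 6.65 × 10 = 66.5 N down at 4.48 m → arm 4.48 m, τ = 66.5 × 4.48 = 297.9 N·m clockwise.
Total clockwise load moment = 1058 N·m.
The cable tension T acts at 2.84 m; only its component perpendicular to the beam, T sinθ, produces torque. sinθ = h/√(h²+d²) = 1.93/√(1.93²+2.84²) = 0.5621.
Balancing moments: T × 2.84 × 0.5621 = 1058, giving T = 1058 / 1.596 = 663 N.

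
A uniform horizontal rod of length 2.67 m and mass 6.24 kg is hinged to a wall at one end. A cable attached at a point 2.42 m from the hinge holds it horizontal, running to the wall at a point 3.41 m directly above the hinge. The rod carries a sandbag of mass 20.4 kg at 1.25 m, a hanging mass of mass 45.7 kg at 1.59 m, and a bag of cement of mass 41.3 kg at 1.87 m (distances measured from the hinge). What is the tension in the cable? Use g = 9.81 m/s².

Take moments about the hinge.
Beam weight: 6.24 × 9.81 = 61.21 N down at 1.335 m → arm 1.335 m, τ = 61.21 × 1.335 = 81.72 N·m clockwise.
Sandbag: 20.4 × 9.81 = 200.1 N down at 1.25 m → arm 1.25 m, τ = 200.1 × 1.25 = 250.1 N·m clockwise.
Hanging mass: 45.7 × 9.81 = 448.3 N down at 1.59 m → arm 1.59 m, τ = 448.3 × 1.59 = 712.8 N·m clockwise.
Bag of cement: 41.3 × 9.81 = 405.2 N down at 1.87 m → arm 1.87 m, τ = 405.2 × 1.87 = 757.7 N·m clockwise.
Total clockwise load moment = 1802 N·m.
The cable tension T acts at 2.42 m; only its component perpendicular to the rod, T sinθ, produces torque. sinθ = h/√(h²+d²) = 3.41/√(3.41²+2.42²) = 0.8155.
Setting net torque to zero: T × 2.42 × 0.8155 = 1802 → T = 1802 / 1.974 = 913 N.

T ≈ 913 N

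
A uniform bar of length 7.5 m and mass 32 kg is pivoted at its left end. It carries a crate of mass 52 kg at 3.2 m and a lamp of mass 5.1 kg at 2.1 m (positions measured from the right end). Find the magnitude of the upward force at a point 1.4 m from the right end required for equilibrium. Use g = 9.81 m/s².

F ≈ 597 N

Taking torques about the left end:
Beam weight: 32 × 9.81 = 313.9 N down at 3.75 m → arm 3.75 m, τ = 313.9 × 3.75 = 1177 N·m clockwise.
Crate: 52 × 9.81 = 510.1 N down at 3.2 m → arm 4.3 m, τ = 510.1 × 4.3 = 2193 N·m clockwise.
Lamp: 5.1 × 9.81 = 50.03 N down at 2.1 m → arm 5.4 m, τ = 50.03 × 5.4 = 270.2 N·m clockwise.
Net moment of the loads = 3640 N·m clockwise.
The upward force F acts at a point 1.4 m from the right end, arm 6.1 m, giving F × 6.1 counterclockwise.
Στ = 0 ⇒ F × 6.1 = 3640 ⇒ F = 3640 / 6.1 = 597 N.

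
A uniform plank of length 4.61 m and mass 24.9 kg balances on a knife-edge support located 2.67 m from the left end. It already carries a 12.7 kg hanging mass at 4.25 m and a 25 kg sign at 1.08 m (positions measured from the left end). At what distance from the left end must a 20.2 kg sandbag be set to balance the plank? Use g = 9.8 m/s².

x ≈ 4.09 m from the left end

Taking torques about the knife-edge support (at 2.67 m from the left end):
Beam weight: 24.9 × 9.8 = 244 N down at 2.305 m → arm 0.365 m, τ = 244 × 0.365 = 89.06 N·m counterclockwise.
Hanging mass: 12.7 × 9.8 = 124.5 N down at 4.25 m → arm 1.58 m, τ = 124.5 × 1.58 = 196.7 N·m clockwise.
Sign: 25 × 9.8 = 245 N down at 1.08 m → arm 1.59 m, τ = 245 × 1.59 = 389.6 N·m counterclockwise.
Net moment of existing loads = 282 N·m counterclockwise.
The sandbag weighs 20.2 × 9.8 = 198 N and must supply an equal clockwise moment, so its lever arm about the knife-edge support is 282 / 198 = 1.42 m.
That puts it at 2.67 + 1.42 = 4.09 m from the left end.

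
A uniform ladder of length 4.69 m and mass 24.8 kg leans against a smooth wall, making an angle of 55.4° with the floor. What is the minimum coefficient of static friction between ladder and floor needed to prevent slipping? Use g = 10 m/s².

μ_min ≈ 0.345

About the foot of the ladder:
Ladder weight 24.8×10 = 248 N acts at 2.345 m along the ladder; its horizontal arm is 2.345·cos55.4° = 1.332 m → τ = 330.3 N·m clockwise.
Wall normal N acts horizontally at the top; its moment arm is the height L sinθ = 4.69·sin55.4° = 3.861 m, counterclockwise.
Στ = 0 ⇒ N × 3.861 = 330.3 ⇒ N = 85.55 N.
ΣFx = 0 ⇒ f = N_wall = 85.55 N. ΣFy = 0 ⇒ N_floor = 248 N.
μ_min = f / N_floor = 85.55 / 248 = 0.345.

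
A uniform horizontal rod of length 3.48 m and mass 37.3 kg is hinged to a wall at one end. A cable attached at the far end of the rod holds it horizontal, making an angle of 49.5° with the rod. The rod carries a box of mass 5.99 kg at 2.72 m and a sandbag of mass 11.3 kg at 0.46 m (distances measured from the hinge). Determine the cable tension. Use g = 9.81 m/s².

T ≈ 320 N

Taking torques about the hinge:
Beam weight: 37.3 × 9.81 = 365.9 N down at 1.74 m → arm 1.74 m, τ = 365.9 × 1.74 = 636.7 N·m clockwise.
Box: 5.99 × 9.81 = 58.76 N down at 2.72 m → arm 2.72 m, τ = 58.76 × 2.72 = 159.8 N·m clockwise.
Sandbag: 11.3 × 9.81 = 110.9 N down at 0.46 m → arm 0.46 m, τ = 110.9 × 0.46 = 51.01 N·m clockwise.
Total clockwise load moment = 847.5 N·m.
The cable tension T acts at 3.48 m; only its component perpendicular to the rod, T sinθ, produces torque. sin 49.5° = 0.7604.
Setting net torque to zero: T × 3.48 × 0.7604 = 847.5 → T = 847.5 / 2.646 = 320 N.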